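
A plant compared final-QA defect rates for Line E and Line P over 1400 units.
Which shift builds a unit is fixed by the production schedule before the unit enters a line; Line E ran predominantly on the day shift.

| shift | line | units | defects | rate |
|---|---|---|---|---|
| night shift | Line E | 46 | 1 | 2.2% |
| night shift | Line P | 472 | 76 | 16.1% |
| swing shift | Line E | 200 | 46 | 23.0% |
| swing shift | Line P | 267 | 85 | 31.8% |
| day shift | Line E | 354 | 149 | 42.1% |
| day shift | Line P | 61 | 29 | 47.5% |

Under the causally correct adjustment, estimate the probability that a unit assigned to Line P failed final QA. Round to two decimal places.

0.31

The stratified and pooled comparisons disagree (Line E wins within each shift; Line P wins overall), so the answer turns on the causal role of shift.
The imbalance in shift arose from how units were allocated, not from anything the line did; and shift independently affects the outcome. The pooled gap is confounded — condition on shift.
Standardising Line P to the population shift mix: 0.370·76/472 + 0.334·85/267 + 0.296·29/61 = 0.307.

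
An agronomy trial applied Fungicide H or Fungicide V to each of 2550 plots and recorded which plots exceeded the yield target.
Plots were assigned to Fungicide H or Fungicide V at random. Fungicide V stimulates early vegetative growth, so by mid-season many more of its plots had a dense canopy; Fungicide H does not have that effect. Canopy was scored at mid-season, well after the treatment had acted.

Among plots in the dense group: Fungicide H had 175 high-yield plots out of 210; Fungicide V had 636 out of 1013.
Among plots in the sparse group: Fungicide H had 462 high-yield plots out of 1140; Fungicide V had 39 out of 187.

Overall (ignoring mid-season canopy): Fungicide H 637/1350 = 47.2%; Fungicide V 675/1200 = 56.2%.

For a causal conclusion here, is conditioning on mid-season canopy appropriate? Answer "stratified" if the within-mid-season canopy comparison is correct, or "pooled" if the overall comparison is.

pooled

The mid-season canopy-specific comparison favours Fungicide H throughout, but the pooled figures favour Fungicide V. The question is whether to condition on mid-season canopy.
Stratifying would compare fungicides among plots the fungicides themselves sorted into mid-season canopy groups — a form of selection on an intermediate. The unconditioned pooled rates give the total causal effect.
Pooled: Fungicide H 47.2% vs Fungicide V 56.2%; Fungicide V is higher overall.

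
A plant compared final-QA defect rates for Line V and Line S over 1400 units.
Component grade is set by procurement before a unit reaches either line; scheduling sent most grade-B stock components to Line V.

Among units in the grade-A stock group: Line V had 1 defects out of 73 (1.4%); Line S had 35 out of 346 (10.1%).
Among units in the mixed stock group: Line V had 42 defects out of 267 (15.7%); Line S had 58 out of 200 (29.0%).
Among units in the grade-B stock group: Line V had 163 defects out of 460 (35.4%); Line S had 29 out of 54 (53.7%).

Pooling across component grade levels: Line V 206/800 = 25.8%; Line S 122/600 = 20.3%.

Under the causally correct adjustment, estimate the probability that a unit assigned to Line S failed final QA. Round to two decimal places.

0.32

Component grade satisfies the back-door criterion: it is not a descendant of the line, and it blocks the spurious path from line to outcome. Adjusting for it (i.e., using the within-component grade rates) gives the causal effect.
Standardising Line S to the population component grade mix: 0.299·35/346 + 0.334·58/200 + 0.367·29/54 = 0.324.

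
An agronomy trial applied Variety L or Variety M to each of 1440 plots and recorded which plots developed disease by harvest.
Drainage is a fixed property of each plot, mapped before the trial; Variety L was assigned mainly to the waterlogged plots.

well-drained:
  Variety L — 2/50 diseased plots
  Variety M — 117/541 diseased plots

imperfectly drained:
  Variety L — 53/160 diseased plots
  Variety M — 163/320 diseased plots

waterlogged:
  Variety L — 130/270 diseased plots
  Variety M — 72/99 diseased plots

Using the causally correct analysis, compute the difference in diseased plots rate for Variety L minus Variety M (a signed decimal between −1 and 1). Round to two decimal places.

-0.19

Field drainage differs across varietys for reasons unrelated to any effect of the variety itself, and it separately predicts the outcome — a classic confounder. We must compare within field drainage levels.
Adjusting over the population distribution of field drainage: 0.410·(0.040−0.216) + 0.333·(0.331−0.509) + 0.256·(0.481−0.727) = -0.195.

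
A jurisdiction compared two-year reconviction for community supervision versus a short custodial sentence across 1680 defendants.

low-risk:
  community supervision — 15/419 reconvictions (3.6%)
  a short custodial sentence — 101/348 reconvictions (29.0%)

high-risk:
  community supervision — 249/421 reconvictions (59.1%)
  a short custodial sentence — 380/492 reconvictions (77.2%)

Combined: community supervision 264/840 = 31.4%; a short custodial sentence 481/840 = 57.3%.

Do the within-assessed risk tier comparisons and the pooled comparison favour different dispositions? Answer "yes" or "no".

Within each assessed risk tier level (low-risk 3.6% vs 29.0%; high-risk 59.1% vs 77.2%), community supervision has the lower rate every time. Pooled: 31.4% vs 57.3% — community supervision has the lower rate overall. They agree.

no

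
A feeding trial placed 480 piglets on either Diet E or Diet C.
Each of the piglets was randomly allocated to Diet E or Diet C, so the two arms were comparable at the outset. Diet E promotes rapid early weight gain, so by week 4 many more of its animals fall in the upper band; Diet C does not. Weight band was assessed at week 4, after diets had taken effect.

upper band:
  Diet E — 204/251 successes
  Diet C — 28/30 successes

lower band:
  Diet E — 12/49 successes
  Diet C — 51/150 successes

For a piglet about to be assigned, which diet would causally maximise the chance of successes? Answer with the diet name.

Week-4 weight band is downstream of the diet. One should not condition on a consequence of treatment, so the overall rates are the right comparison.
Pooled: Diet E 72.0% vs Diet C 43.9%; Diet E is higher overall.

Diet E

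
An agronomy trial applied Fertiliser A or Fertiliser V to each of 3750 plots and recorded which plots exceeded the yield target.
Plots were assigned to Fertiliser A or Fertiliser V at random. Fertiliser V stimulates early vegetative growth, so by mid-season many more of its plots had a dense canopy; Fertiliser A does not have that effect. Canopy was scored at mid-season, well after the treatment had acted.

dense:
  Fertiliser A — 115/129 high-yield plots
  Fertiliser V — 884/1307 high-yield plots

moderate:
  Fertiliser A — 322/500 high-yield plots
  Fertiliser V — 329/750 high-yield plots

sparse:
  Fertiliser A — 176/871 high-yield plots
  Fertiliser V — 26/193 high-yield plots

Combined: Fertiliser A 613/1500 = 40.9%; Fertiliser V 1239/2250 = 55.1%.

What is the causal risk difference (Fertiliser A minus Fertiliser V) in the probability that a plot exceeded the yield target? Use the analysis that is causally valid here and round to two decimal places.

-0.14

Because the fertiliser influences mid-season canopy, mid-season canopy is a post-treatment mediator, not a confounder. Stratifying on it would bias the estimate; the causal effect is the crude pooled difference.
The causal difference is the pooled difference: 0.409 − 0.551 = -0.142.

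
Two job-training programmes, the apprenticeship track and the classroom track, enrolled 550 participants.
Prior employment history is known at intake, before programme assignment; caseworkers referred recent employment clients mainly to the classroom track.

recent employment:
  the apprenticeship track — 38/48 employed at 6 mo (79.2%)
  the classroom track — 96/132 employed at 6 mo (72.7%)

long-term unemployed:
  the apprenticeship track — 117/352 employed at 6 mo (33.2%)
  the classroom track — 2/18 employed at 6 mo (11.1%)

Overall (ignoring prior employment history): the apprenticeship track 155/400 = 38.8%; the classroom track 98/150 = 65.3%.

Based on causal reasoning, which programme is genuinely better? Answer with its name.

the apprenticeship track

The prior employment history-specific comparison favours the apprenticeship track throughout, but the pooled figures favour the classroom track. The question is whether to condition on prior employment history.
Prior employment history is set before the programme has any effect — it is not caused by the programme — and it independently drives the outcome. That makes it a confounder, so the causal comparison is within prior employment history levels.
Within each level — recent employment: 79.2% vs 72.7%; long-term unemployed: 33.2% vs 11.1% — the apprenticeship track is higher every time.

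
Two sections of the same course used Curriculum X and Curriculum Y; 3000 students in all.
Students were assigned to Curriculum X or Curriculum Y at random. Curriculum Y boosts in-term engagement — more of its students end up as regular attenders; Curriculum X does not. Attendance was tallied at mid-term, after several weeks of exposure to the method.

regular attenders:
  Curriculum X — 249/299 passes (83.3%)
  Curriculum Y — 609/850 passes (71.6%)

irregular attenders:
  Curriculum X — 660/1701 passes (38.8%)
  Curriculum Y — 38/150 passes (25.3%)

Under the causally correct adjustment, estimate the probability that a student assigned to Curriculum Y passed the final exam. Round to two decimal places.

0.65

Mid-term attendance here is a post-treatment variable shaped by the teaching method; conditioning on it would introduce bias rather than remove it. The overall comparison is the causal one.
So P(outcome | do(Curriculum Y)) is just the pooled rate for Curriculum Y: 647/1000 = 0.647.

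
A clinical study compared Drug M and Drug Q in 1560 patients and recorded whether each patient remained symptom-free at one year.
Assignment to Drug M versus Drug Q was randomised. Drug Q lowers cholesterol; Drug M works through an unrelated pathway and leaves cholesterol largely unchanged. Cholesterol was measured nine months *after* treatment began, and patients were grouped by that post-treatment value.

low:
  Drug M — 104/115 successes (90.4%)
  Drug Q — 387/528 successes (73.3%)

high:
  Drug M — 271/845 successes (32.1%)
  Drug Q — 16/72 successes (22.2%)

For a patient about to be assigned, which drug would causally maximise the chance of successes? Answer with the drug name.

Drug M is higher inside every cholesterol stratum but Drug Q is higher in aggregate. Whether to stratify depends on how cholesterol relates to the drug.
The distribution of cholesterol is itself part of what the drug does — it is an intermediate outcome. Holding it fixed would remove that part of the effect; the total effect is the pooled difference.
Pooled: Drug M 39.1% vs Drug Q 67.2%; Drug Q is higher overall.

Drug Q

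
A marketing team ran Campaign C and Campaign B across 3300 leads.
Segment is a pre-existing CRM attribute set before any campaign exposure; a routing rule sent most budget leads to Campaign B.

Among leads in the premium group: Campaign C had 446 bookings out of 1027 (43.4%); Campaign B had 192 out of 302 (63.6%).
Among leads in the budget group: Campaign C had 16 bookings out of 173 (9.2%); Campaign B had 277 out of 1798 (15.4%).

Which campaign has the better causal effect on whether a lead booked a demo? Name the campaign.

Campaign B

The stratified and pooled comparisons disagree (Campaign B wins within each customer segment; Campaign C wins overall), so the answer turns on the causal role of customer segment.
Nothing the campaign does changes customer segment; the imbalance is an allocation artefact. With customer segment also predicting the outcome, the pooled figure is confounded, and the within-stratum comparison is the causal one.
Within each level — premium: 43.4% vs 63.6%; budget: 9.2% vs 15.4% — Campaign B is higher every time.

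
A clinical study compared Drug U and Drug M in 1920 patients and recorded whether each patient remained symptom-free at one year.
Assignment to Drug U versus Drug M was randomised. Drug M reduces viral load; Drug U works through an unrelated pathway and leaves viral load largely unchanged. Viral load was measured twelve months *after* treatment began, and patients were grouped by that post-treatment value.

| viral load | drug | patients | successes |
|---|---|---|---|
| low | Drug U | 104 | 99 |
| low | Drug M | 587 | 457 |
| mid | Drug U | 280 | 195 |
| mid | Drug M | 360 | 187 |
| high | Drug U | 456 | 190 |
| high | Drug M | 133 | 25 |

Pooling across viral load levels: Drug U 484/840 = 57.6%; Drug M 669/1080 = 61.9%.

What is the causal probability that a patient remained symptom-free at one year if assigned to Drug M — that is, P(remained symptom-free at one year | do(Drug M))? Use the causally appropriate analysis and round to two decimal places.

0.62

The viral load-specific comparison favours Drug U throughout, but the pooled figures favour Drug M. The question is whether to condition on viral load.
Viral load lies on the pathway drug → viral load → outcome, so adjusting for it blocks the indirect effect. For the total causal effect of drug, use the unadjusted pooled rates.
So P(outcome | do(Drug M)) is just the pooled rate for Drug M: 669/1080 = 0.619.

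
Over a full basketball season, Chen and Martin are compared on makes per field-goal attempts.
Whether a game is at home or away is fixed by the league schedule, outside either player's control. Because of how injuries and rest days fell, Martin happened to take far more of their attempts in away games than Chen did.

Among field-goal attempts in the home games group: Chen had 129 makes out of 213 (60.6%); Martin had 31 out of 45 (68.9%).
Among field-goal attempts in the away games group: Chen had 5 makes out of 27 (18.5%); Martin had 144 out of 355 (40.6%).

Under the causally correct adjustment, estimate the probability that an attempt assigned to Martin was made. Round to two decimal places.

0.52

Game venue satisfies the back-door criterion: it is not a descendant of the player, and it blocks the spurious path from player to outcome. Adjusting for it (i.e., using the within-game venue rates) gives the causal effect.
Standardising Martin to the population game venue mix: 0.403·31/45 + 0.597·144/355 = 0.520.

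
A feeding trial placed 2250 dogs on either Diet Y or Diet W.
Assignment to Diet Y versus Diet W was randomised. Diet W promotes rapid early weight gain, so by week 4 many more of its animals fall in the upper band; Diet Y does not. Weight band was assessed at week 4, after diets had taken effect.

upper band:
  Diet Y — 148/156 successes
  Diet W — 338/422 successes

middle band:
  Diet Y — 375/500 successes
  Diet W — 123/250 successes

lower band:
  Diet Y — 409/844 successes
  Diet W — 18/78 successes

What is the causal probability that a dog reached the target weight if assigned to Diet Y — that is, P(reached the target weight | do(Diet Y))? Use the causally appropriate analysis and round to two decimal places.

Diet Y is higher inside every week-4 weight band stratum but Diet W is higher in aggregate. Whether to stratify depends on how week-4 weight band relates to the diet.
Week-4 weight band here is a post-treatment variable shaped by the diet; conditioning on it would introduce bias rather than remove it. The overall comparison is the causal one.
So P(outcome | do(Diet Y)) is just the pooled rate for Diet Y: 932/1500 = 0.621.

0.62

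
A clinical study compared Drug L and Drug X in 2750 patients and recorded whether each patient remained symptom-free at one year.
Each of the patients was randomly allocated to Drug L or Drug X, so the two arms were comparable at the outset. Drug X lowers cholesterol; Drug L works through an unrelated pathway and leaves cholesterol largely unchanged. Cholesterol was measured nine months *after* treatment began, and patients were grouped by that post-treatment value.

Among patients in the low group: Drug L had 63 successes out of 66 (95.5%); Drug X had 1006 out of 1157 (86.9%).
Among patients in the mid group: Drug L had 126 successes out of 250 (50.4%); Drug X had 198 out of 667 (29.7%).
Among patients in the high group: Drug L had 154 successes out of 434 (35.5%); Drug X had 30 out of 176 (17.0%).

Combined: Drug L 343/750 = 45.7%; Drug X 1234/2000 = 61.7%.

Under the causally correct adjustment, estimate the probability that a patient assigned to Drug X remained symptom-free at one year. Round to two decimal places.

0.62

Cholesterol is downstream of the drug. One should not condition on a consequence of treatment, so the overall rates are the right comparison.
So P(outcome | do(Drug X)) is just the pooled rate for Drug X: 1234/2000 = 0.617.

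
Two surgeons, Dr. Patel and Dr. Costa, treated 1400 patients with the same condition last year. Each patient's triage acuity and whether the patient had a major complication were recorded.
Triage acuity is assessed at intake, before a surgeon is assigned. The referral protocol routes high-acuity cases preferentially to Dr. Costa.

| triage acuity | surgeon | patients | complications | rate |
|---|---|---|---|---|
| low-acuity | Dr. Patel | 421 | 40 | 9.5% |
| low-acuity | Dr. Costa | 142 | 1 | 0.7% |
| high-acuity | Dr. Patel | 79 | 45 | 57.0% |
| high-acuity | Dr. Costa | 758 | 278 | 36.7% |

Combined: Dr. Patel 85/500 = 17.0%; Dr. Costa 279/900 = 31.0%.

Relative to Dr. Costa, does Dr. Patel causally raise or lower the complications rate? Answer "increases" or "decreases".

Triage acuity differs across surgeons for reasons unrelated to any effect of the surgeon itself, and it separately predicts the outcome — a classic confounder. We must compare within triage acuity levels.
Within each level — low-acuity: 9.5% vs 0.7%; high-acuity: 57.0% vs 36.7% — Dr. Costa is lower every time.

increases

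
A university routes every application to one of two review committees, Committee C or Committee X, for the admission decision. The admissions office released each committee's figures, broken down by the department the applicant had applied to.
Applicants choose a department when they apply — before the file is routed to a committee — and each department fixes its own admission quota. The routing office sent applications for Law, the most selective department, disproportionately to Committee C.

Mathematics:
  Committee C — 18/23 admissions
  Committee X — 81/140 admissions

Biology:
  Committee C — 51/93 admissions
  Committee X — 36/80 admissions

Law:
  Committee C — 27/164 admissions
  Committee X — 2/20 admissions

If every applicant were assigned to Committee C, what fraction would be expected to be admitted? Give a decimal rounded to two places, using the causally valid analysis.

Since department is a pre-existing factor (not a product of the review committee) and it affects the outcome on its own, it is a confounder. The stratified rates, not the pooled rate, identify the causal effect.
Standardising Committee C to the population department mix: 0.313·18/23 + 0.333·51/93 + 0.354·27/164 = 0.486.

0.49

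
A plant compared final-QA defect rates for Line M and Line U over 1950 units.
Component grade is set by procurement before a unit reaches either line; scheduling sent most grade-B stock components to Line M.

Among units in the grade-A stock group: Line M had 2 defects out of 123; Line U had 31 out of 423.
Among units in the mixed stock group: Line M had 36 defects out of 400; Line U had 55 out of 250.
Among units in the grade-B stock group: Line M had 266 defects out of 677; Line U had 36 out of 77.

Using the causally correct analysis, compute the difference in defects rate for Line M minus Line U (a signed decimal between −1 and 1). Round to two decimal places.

The component grade-specific comparison favours Line M throughout, but the pooled figures favour Line U. The question is whether to condition on component grade.
The imbalance in component grade arose from how units were allocated, not from anything the line did; and component grade independently affects the outcome. The pooled gap is confounded — condition on component grade.
Adjusting over the population distribution of component grade: 0.280·(0.016−0.073) + 0.333·(0.090−0.220) + 0.387·(0.393−0.468) = -0.088.

-0.09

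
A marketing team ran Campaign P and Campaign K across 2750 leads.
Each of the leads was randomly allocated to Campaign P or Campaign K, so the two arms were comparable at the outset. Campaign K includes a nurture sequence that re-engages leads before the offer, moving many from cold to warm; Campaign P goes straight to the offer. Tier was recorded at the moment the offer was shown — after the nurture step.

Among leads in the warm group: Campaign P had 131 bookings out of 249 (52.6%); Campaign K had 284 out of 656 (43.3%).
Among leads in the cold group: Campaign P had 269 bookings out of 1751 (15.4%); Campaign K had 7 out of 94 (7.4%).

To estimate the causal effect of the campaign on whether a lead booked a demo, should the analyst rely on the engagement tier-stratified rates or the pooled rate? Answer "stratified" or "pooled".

Engagement tier lies on the pathway campaign → engagement tier → outcome, so adjusting for it blocks the indirect effect. For the total causal effect of campaign, use the unadjusted pooled rates.
Pooled: Campaign P 20.0% vs Campaign K 38.8%; Campaign K is higher overall.

pooled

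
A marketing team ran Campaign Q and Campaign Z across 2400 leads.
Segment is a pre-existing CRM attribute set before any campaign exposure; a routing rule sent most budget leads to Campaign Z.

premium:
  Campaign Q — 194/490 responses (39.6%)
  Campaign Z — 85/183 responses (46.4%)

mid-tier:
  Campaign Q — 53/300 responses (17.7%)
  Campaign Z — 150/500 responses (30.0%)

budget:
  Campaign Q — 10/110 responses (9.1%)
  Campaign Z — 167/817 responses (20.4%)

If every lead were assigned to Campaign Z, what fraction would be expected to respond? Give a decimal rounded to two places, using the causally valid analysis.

The customer segment-specific comparison favours Campaign Z throughout, but the pooled figures favour Campaign Q. The question is whether to condition on customer segment.
Customer segment satisfies the back-door criterion: it is not a descendant of the campaign, and it blocks the spurious path from campaign to outcome. Adjusting for it (i.e., using the within-customer segment rates) gives the causal effect.
Standardising Campaign Z to the population customer segment mix: 0.280·85/183 + 0.333·150/500 + 0.386·167/817 = 0.309.

0.31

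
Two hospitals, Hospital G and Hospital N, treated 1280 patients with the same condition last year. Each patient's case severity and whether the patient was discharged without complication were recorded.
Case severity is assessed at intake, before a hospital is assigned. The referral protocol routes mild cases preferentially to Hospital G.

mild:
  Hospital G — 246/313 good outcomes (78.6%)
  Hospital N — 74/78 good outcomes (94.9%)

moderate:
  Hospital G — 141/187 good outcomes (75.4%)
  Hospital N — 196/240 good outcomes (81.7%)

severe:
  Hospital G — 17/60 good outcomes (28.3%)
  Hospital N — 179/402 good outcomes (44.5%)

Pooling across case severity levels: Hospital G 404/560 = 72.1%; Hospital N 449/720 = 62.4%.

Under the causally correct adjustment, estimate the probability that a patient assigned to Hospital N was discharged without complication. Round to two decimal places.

0.72

Within every case severity level Hospital N has the higher rate, yet pooled Hospital G does — Simpson's reversal.
Nothing the hospital does changes case severity; the imbalance is an allocation artefact. With case severity also predicting the outcome, the pooled figure is confounded, and the within-stratum comparison is the causal one.
Standardising Hospital N to the population case severity mix: 0.305·74/78 + 0.334·196/240 + 0.361·179/402 = 0.723.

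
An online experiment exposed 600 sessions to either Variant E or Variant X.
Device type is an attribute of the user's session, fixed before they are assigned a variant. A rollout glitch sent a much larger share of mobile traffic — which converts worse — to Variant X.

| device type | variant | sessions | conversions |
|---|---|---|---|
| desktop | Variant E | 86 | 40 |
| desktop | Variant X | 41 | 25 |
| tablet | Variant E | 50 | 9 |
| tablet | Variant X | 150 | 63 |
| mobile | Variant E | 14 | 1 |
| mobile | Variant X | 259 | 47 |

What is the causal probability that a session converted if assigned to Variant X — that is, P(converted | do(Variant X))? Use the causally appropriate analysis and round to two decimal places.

Variant X is higher inside every device type stratum but Variant E is higher in aggregate. Whether to stratify depends on how device type relates to the variant.
The imbalance in device type arose from how sessions were allocated, not from anything the variant did; and device type independently affects the outcome. The pooled gap is confounded — condition on device type.
Standardising Variant X to the population device type mix: 0.212·25/41 + 0.333·63/150 + 0.455·47/259 = 0.352.

0.35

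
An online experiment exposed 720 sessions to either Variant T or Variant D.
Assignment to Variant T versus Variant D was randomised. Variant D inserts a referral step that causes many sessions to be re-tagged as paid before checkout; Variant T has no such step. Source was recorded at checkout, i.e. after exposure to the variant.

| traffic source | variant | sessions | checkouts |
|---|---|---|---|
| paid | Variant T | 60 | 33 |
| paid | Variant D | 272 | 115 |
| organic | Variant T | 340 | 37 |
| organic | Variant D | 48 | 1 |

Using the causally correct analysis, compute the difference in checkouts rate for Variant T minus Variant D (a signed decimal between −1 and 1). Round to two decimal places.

-0.19

Within every traffic source level Variant T has the higher rate, yet pooled Variant D does — Simpson's reversal.
Stratifying would compare variants among sessions the variants themselves sorted into traffic source groups — a form of selection on an intermediate. The unconditioned pooled rates give the total causal effect.
The causal difference is the pooled difference: 0.175 − 0.362 = -0.188.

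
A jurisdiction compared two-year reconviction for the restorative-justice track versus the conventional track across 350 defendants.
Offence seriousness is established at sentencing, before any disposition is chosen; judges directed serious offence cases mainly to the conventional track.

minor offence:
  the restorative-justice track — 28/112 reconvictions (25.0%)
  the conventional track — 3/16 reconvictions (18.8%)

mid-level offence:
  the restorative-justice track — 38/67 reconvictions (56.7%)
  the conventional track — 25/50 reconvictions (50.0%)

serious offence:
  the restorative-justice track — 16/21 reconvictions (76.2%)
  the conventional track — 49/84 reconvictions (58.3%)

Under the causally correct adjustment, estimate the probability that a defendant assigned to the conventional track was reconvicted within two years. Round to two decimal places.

The stratified and pooled comparisons disagree (the conventional track wins within each offence seriousness; the restorative-justice track wins overall), so the answer turns on the causal role of offence seriousness.
Since offence seriousness is a pre-existing factor (not a product of the disposition) and it affects the outcome on its own, it is a confounder. The stratified rates, not the pooled rate, identify the causal effect.
Standardising the conventional track to the population offence seriousness mix: 0.366·3/16 + 0.334·25/50 + 0.300·49/84 = 0.411.

0.41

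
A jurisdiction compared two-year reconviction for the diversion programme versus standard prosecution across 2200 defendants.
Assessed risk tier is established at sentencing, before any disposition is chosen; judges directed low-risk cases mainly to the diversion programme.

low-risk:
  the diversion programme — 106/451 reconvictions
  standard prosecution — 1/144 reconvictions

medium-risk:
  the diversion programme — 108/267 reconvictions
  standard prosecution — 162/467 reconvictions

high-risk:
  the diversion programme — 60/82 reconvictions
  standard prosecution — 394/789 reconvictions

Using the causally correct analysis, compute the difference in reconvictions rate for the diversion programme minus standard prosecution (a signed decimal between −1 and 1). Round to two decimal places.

standard prosecution is lower inside every assessed risk tier stratum but the diversion programme is lower in aggregate. Whether to stratify depends on how assessed risk tier relates to the disposition.
Assessed risk tier is set before the disposition has any effect — it is not caused by the disposition — and it independently drives the outcome. That makes it a confounder, so the causal comparison is within assessed risk tier levels.
Adjusting over the population distribution of assessed risk tier: 0.270·(0.235−0.007) + 0.334·(0.404−0.347) + 0.396·(0.732−0.499) = +0.173.

+0.17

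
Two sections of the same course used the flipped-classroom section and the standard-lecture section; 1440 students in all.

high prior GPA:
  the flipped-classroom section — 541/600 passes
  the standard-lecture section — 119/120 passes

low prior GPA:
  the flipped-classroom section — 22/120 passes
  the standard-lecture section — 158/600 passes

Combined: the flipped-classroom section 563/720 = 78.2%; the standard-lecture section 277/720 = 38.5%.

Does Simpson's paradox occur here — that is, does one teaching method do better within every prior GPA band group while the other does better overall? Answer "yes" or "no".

yes

Within each prior GPA band level (high prior GPA 90.2% vs 99.2%; low prior GPA 18.3% vs 26.3%), the standard-lecture section has the higher rate every time. Pooled: 78.2% vs 38.5% — the flipped-classroom section has the higher rate overall. The two comparisons disagree.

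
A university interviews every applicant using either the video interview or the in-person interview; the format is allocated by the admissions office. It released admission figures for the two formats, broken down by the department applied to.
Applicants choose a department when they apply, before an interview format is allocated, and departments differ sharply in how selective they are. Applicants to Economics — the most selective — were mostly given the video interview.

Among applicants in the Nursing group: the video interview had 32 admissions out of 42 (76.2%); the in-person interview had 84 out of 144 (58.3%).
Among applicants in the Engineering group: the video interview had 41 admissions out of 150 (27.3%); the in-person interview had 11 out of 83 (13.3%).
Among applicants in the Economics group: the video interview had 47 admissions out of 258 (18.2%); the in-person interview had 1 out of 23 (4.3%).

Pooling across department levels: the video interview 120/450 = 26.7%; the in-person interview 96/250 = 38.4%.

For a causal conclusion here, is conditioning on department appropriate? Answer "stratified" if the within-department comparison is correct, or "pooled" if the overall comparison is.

stratified

Here department is a common cause — it drives both which interview format a case falls under and the outcome. The crude comparison mixes populations; the stratum-specific rates are the causally relevant ones.
Within each level — Nursing: 76.2% vs 58.3%; Engineering: 27.3% vs 13.3%; Economics: 18.2% vs 4.3% — the video interview is higher every time.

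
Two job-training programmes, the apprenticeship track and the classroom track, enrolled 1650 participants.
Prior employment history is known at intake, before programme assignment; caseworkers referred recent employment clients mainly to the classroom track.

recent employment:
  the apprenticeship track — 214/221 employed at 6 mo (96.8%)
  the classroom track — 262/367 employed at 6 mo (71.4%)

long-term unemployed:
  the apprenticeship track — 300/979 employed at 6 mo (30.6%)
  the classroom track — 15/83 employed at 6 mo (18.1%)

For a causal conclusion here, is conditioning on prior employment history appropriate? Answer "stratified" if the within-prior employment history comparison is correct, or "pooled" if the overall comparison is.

Prior employment history satisfies the back-door criterion: it is not a descendant of the programme, and it blocks the spurious path from programme to outcome. Adjusting for it (i.e., using the within-prior employment history rates) gives the causal effect.
Within each level — recent employment: 96.8% vs 71.4%; long-term unemployed: 30.6% vs 18.1% — the apprenticeship track is higher every time.

stratified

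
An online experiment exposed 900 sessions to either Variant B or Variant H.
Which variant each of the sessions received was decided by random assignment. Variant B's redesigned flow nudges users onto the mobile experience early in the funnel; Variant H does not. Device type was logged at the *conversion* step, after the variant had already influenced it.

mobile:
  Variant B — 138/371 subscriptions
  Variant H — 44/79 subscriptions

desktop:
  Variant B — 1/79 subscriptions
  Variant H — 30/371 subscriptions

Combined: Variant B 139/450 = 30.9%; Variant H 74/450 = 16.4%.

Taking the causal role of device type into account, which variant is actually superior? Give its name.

Variant B

The stratified and pooled comparisons disagree (Variant H wins within each device type; Variant B wins overall), so the answer turns on the causal role of device type.
Device type is downstream of the variant. One should not condition on a consequence of treatment, so the overall rates are the right comparison.
Pooled: Variant B 30.9% vs Variant H 16.4%; Variant B is higher overall.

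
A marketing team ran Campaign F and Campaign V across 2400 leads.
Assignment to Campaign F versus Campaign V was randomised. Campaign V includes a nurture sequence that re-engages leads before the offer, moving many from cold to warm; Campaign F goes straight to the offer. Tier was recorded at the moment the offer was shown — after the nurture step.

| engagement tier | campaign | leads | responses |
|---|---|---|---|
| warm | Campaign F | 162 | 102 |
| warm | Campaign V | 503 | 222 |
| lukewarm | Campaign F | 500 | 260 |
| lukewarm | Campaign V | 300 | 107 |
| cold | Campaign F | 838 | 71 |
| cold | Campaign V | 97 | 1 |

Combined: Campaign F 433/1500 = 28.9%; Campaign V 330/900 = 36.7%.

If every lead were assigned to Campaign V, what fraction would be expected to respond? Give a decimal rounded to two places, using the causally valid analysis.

0.37

Because the campaign influences engagement tier, engagement tier is a post-treatment mediator, not a confounder. Stratifying on it would bias the estimate; the causal effect is the crude pooled difference.
So P(outcome | do(Campaign V)) is just the pooled rate for Campaign V: 330/900 = 0.367.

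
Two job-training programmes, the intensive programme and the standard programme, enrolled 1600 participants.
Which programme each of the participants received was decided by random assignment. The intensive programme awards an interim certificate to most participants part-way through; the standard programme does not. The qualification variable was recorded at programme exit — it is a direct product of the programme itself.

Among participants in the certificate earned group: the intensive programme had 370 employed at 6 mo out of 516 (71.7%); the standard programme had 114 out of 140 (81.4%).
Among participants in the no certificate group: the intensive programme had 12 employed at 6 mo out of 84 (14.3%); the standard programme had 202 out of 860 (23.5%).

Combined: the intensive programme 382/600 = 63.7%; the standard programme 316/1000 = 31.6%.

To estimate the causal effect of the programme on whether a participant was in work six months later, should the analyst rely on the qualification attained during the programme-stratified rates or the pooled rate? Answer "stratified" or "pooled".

The qualification attained during the programme-specific comparison favours the standard programme throughout, but the pooled figures favour the intensive programme. The question is whether to condition on qualification attained during the programme.
The distribution of qualification attained during the programme is itself part of what the programme does — it is an intermediate outcome. Holding it fixed would remove that part of the effect; the total effect is the pooled difference.
Pooled: the intensive programme 63.7% vs the standard programme 31.6%; the intensive programme is higher overall.

pooled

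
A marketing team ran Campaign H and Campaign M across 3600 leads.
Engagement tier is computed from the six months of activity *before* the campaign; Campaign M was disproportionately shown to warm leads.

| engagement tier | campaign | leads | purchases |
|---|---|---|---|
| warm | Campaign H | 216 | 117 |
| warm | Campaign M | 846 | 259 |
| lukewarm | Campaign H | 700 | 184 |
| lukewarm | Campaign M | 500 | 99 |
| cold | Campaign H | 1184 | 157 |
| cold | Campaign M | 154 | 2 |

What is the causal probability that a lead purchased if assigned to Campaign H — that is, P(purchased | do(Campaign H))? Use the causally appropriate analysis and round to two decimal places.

0.30

The imbalance in engagement tier arose from how leads were allocated, not from anything the campaign did; and engagement tier independently affects the outcome. The pooled gap is confounded — condition on engagement tier.
Standardising Campaign H to the population engagement tier mix: 0.295·117/216 + 0.333·184/700 + 0.372·157/1184 = 0.297.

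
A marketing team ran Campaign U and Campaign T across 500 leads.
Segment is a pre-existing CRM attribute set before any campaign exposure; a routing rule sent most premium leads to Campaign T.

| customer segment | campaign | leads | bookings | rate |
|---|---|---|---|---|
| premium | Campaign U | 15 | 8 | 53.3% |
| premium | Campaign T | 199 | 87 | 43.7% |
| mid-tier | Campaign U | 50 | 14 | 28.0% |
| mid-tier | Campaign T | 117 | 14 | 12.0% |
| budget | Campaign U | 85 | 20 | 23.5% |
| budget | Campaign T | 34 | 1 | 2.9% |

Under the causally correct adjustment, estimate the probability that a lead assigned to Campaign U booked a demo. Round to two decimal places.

0.38

Customer segment differs across campaigns for reasons unrelated to any effect of the campaign itself, and it separately predicts the outcome — a classic confounder. We must compare within customer segment levels.
Standardising Campaign U to the population customer segment mix: 0.428·8/15 + 0.334·14/50 + 0.238·20/85 = 0.378.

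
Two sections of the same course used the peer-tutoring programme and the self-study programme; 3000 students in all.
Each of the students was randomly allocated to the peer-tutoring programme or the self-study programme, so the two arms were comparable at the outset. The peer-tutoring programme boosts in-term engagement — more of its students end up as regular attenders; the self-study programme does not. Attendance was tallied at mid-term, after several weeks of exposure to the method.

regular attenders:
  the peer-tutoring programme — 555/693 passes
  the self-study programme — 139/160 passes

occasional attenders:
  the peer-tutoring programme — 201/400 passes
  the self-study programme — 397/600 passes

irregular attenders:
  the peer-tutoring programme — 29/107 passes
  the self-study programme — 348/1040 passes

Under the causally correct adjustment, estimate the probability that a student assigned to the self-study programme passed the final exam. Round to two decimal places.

0.49

The mid-term attendance-specific comparison favours the self-study programme throughout, but the pooled figures favour the peer-tutoring programme. The question is whether to condition on mid-term attendance.
Stratifying would compare teaching methods among students the teaching methods themselves sorted into mid-term attendance groups — a form of selection on an intermediate. The unconditioned pooled rates give the total causal effect.
So P(outcome | do(the self-study programme)) is just the pooled rate for the self-study programme: 884/1800 = 0.491.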